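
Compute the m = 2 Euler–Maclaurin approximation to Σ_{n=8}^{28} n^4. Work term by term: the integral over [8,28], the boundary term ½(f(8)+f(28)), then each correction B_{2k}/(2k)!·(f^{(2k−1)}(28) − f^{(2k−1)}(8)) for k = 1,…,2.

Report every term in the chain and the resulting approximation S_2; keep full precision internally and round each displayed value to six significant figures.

The integral term ∫_8^28 x^4 dx = 3.43552e+06.
Endpoint term: (f(8) + f(28))/2 = (4096.00 + 614656)/2 = 309376.
So far: 3.74490e+06.
Order-1 term: 1/12 · (87808.0 − 2048.00) = 7146.67.
Partial sum through k=1: 3.75204e+06.
Order-2 term: −1/720 · (672.000 − 192.000) = -0.666667.

S_2 ≈ 3.75204e+06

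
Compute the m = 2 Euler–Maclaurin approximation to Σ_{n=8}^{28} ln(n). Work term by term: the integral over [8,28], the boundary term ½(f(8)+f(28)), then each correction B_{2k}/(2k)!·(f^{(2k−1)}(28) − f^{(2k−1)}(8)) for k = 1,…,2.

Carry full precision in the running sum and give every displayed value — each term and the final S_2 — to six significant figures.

S_2 ≈ 59.3646

∫_8^28 ln(x) dx evaluates to 56.6662.
Endpoint term: (f(8) + f(28))/2 = (2.07944 + 3.33220)/2 = 2.70582.
So far: 59.3720.
Order-1 term: 1/12 · (0.0357143 − 0.125000) = -0.00744048.
Running total after k=1: 59.3646.
Order-2 term: −1/720 · (9.11079e-05 − 0.00390625) = 5.29881e-06.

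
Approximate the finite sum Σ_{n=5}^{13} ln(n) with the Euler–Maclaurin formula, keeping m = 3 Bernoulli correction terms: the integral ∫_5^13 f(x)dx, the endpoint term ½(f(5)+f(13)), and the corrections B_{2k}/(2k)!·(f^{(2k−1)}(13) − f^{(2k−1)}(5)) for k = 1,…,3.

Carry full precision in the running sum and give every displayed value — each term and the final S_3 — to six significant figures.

Integral: ∫_5^13 ln(x) dx = 17.2972.
Boundary: ½(f(5) + f(13)) = ½(1.60944 + 2.56495) = 2.08719.
Running total after boundary: 19.3843.
k=1: B_{2}/(2)! × [f^{(1)}(13) − f^{(1)}(5)] = 1/12 × (0.0769231 − 0.200000) = -0.0102564.
Running total after k=1: 19.3741.
k=2: B_{4}/(4)! × [f^{(3)}(13) − f^{(3)}(5)] = −1/720 × (0.000910332 − 0.0160000) = 2.09579e-05.
Running total after k=2: 19.3741.
k=3: B_{6}/(6)! × [f^{(5)}(13) − f^{(5)}(5)] = 1/30240 × (6.46390e-05 − 0.00768000) = -2.51831e-07.

S_3 ≈ 19.3741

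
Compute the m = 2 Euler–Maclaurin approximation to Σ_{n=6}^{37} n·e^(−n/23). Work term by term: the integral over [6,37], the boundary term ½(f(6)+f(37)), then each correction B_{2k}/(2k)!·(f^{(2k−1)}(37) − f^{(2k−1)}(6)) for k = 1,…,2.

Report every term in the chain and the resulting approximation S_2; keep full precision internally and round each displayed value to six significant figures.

Integral: ∫_6^37 x·e^(−x/23) dx = 237.639.
Boundary: ½(f(6) + f(37)) = ½(4.62229 + 7.40549) = 6.01389.
So far: 243.653.
k=1: B_{2}/(2)! × [f^{(1)}(37) − f^{(1)}(6)] = 1/12 × (-0.121830 − 0.569412) = -0.0576035.
After k=1: 243.596.
k=2: B_{4}/(4)! × [f^{(3)}(37) − f^{(3)}(6)] = −1/720 × (0.000526404 − 0.00398899) = 4.80915e-06.

S_2 ≈ 243.596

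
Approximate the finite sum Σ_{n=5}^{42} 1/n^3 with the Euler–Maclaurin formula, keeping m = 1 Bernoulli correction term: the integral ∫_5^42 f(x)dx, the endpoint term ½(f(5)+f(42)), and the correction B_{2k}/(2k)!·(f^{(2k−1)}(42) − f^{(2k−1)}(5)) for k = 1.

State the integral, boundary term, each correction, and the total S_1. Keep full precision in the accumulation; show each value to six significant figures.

The integral term ∫_5^42 1/x^3 dx = 0.0197166.
Boundary: ½(f(5) + f(42)) = ½(0.00800000 + 1.34975e-05) = 0.00400675.
Integral + boundary = 0.0237233.
k=1: B_{2}/(2)! × [f^{(1)}(42) − f^{(1)}(5)] = 1/12 × (-9.64104e-07 − (-0.00480000)) = 0.000399920.

S_1 ≈ 0.0241232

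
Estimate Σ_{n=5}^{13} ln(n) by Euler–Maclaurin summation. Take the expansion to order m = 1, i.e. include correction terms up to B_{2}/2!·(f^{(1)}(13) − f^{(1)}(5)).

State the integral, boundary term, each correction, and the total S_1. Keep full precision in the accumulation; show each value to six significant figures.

S_1 ≈ 19.3741

Integral: ∫_5^13 ln(x) dx = 17.2972.
Boundary: ½(f(5) + f(13)) = ½(1.60944 + 2.56495) = 2.08719.
Integral + boundary = 19.3843.
Order-1 term: 1/12 · (0.0769231 − 0.200000) = -0.0102564.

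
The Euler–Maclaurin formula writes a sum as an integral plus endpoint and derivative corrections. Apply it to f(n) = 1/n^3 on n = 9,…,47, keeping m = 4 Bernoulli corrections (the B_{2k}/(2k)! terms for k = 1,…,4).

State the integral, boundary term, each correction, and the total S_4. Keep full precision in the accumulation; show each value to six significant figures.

Integral: ∫_9^47 1/x^3 dx = 0.00594649.
½[f(9) + f(47)] = ½[0.00137174 + 9.63178e-06] = 0.000690687.
So far: 0.00663718.
Order-1 term: 1/12 · (-6.14794e-07 − (-0.000457247)) = 3.80527e-05.
Running total after k=1: 0.00667523.
Order-2 term: −1/720 · (-5.56627e-09 − (-0.000112901)) = -1.56799e-07.
Running total after k=2: 0.00667508.
Order-3 term: 1/30240 · (-1.05832e-10 − (-5.85410e-05)) = 1.93588e-09.
Running total after k=3: 0.00667508.
Order-4 term: −1/1209600 · (-3.44949e-12 − (-5.20365e-05)) = -4.30196e-11.

S_4 ≈ 0.00667508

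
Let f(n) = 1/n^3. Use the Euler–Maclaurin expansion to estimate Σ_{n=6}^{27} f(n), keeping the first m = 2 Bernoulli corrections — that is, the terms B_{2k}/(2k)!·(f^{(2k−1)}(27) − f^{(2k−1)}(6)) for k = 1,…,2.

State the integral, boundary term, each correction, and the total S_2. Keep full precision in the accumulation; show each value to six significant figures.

∫_6^27 1/x^3 dx evaluates to 0.0132030.
Boundary: ½(f(6) + f(27)) = ½(0.00462963 + 5.08053e-05) = 0.00234022.
Running total after boundary: 0.0155432.
k=1: B_{2}/(2)! × [f^{(1)}(27) − f^{(1)}(6)] = 1/12 × (-5.64503e-06 − (-0.00231481)) = 0.000192431.
After k=1: 0.0157357.
k=2: B_{4}/(4)! × [f^{(3)}(27) − f^{(3)}(6)] = −1/720 × (-1.54870e-07 − (-0.00128601)) = -1.78591e-06.

S_2 ≈ 0.0157339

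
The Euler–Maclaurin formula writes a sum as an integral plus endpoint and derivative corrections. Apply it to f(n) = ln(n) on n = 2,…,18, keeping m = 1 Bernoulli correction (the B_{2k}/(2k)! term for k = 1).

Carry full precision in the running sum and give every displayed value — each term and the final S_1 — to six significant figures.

∫_2^18 ln(x) dx evaluates to 34.6404.
½[f(2) + f(18)] = ½[0.693147 + 2.89037] = 1.79176.
Integral + boundary = 36.4322.
Order-1 term: 1/12 · (0.0555556 − 0.500000) = -0.0370370.

S_1 ≈ 36.3951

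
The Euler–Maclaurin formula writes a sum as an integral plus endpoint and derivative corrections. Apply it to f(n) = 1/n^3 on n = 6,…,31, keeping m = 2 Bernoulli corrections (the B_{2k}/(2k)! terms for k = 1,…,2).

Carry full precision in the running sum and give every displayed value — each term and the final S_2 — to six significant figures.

S_2 ≈ 0.0158910

Integral: ∫_6^31 1/x^3 dx = 0.0133686.
Endpoint term: (f(6) + f(31))/2 = (0.00462963 + 3.35672e-05)/2 = 0.00233160.
So far: 0.0157002.
Order-1 term: 1/12 · (-3.24844e-06 − (-0.00231481)) = 0.000192631.
Partial sum through k=1: 0.0158928.
Order-2 term: −1/720 · (-6.76054e-08 − (-0.00128601)) = -1.78603e-06.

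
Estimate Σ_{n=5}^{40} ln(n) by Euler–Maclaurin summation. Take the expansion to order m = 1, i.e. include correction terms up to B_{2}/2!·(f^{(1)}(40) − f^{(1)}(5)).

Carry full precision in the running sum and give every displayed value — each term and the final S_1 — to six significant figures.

The integral term ∫_5^40 ln(x) dx = 104.508.
½[f(5) + f(40)] = ½[1.60944 + 3.68888] = 2.64916.
Running total after boundary: 107.157.
k=1: B_{2}/(2)! × [f^{(1)}(40) − f^{(1)}(5)] = 1/12 × (0.0250000 − 0.200000) = -0.0145833.

S_1 ≈ 107.143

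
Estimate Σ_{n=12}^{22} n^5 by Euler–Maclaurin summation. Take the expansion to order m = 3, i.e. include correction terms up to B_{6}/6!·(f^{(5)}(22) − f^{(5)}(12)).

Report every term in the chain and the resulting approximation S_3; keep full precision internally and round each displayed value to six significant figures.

Integral: ∫_12^22 x^5 dx = 1.83990e+07.
Boundary: ½(f(12) + f(22)) = ½(248832 + 5.15363e+06) = 2.70123e+06.
Integral + boundary = 2.11002e+07.
k=1: B_{2}/(2)! × [f^{(1)}(22) − f^{(1)}(12)] = 1/12 × (1.17128e+06 − 103680) = 88966.7.
Running total after k=1: 2.11892e+07.
k=2: B_{4}/(4)! × [f^{(3)}(22) − f^{(3)}(12)] = −1/720 × (29040.0 − 8640.00) = -28.3333.
Running total after k=2: 2.11892e+07.
k=3: B_{6}/(6)! × [f^{(5)}(22) − f^{(5)}(12)] = 1/30240 × (120.000 − 120.000) = 0.00000.

S_3 ≈ 2.11892e+07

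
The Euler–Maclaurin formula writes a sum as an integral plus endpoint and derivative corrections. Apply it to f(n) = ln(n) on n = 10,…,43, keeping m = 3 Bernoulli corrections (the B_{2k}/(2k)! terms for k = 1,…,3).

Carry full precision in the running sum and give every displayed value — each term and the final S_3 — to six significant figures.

The integral term ∫_10^43 ln(x) dx = 105.706.
Endpoint term: (f(10) + f(43))/2 = (2.30259 + 3.76120)/2 = 3.03189.
Running total after boundary: 108.738.
k=1: B_{2}/(2)! × [f^{(1)}(43) − f^{(1)}(10)] = 1/12 × (0.0232558 − 0.100000) = -0.00639535.
Running total after k=1: 108.731.
k=2: B_{4}/(4)! × [f^{(3)}(43) − f^{(3)}(10)] = −1/720 × (2.51550e-05 − 0.00200000) = 2.74284e-06.
Running total after k=2: 108.731.
k=3: B_{6}/(6)! × [f^{(5)}(43) − f^{(5)}(10)] = 1/30240 × (1.63256e-07 − 0.000240000) = -7.93111e-09.

S_3 ≈ 108.731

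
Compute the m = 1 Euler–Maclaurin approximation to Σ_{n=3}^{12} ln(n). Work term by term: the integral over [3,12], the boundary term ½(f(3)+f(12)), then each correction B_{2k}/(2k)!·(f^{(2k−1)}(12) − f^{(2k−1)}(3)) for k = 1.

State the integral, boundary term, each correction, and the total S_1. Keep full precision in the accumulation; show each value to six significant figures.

∫_3^12 ln(x) dx evaluates to 17.5230.
½[f(3) + f(12)] = ½[1.09861 + 2.48491] = 1.79176.
So far: 19.3148.
Correction k=1: B_{2}/2! · (f^{(1)}(12) − f^{(1)}(3)) = 1/12 · (0.0833333 − 0.333333) = -0.0208333.

S_1 ≈ 19.2940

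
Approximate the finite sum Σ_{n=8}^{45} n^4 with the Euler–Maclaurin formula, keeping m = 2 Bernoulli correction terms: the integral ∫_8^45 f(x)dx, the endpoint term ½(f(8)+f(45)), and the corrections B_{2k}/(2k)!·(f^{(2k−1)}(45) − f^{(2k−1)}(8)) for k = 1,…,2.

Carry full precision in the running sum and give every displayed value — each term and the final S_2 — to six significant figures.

S_2 ≈ 3.89816e+07

Integral: ∫_8^45 x^4 dx = 3.68991e+07.
Endpoint term: (f(8) + f(45))/2 = (4096.00 + 4.10062e+06)/2 = 2.05236e+06.
Running total after boundary: 3.89514e+07.
k=1: B_{2}/(2)! × [f^{(1)}(45) − f^{(1)}(8)] = 1/12 × (364500 − 2048.00) = 30204.3.
After k=1: 3.89816e+07.
k=2: B_{4}/(4)! × [f^{(3)}(45) − f^{(3)}(8)] = −1/720 × (1080.00 − 192.000) = -1.23333.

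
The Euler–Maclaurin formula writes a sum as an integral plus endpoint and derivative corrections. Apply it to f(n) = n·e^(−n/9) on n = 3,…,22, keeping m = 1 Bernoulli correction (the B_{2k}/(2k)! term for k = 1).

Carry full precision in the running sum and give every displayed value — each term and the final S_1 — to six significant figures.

Integral: ∫_3^22 x·e^(−x/9) dx = 53.1753.
Endpoint term: (f(3) + f(22))/2 = (2.14959 + 1.90904)/2 = 2.02931.
Integral + boundary = 55.2047.
k=1: B_{2}/(2)! × [f^{(1)}(22) − f^{(1)}(3)] = 1/12 × (-0.125341 − 0.477688) = -0.0502524.

S_1 ≈ 55.1544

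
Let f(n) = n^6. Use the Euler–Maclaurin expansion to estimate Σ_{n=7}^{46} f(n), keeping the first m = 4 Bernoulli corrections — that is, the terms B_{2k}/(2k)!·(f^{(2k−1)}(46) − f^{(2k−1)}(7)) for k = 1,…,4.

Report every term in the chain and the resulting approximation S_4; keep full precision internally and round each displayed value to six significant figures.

S_4 ≈ 6.70997e+10

Integral: ∫_7^46 x^6 dx = 6.22595e+10.
½[f(7) + f(46)] = ½[117649 + 9.47430e+09] = 4.73721e+09.
So far: 6.69968e+10.
k=1: B_{2}/(2)! × [f^{(1)}(46) − f^{(1)}(7)] = 1/12 × (1.23578e+09 − 100842) = 1.02973e+08.
Partial sum through k=1: 6.70997e+10.
k=2: B_{4}/(4)! × [f^{(3)}(46) − f^{(3)}(7)] = −1/720 × (1.16803e+07 − 41160.0) = -16165.5.
Partial sum through k=2: 6.70997e+10.
k=3: B_{6}/(6)! × [f^{(5)}(46) − f^{(5)}(7)] = 1/30240 × (33120.0 − 5040.00) = 0.928571.
Partial sum through k=3: 6.70997e+10.
k=4: B_{8}/(8)! × [f^{(7)}(46) − f^{(7)}(7)] = −1/1209600 × (0.00000 − 0.00000) = 0.00000.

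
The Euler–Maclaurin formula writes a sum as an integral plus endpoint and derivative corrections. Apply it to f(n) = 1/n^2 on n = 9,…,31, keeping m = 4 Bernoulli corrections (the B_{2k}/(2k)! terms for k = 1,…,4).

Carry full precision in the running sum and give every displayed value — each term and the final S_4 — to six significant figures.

S_4 ≈ 0.0857686

∫_9^31 1/x^2 dx evaluates to 0.0788530.
½[f(9) + f(31)] = ½[0.0123457 + 0.00104058] = 0.00669313.
Running total after boundary: 0.0855462.
Correction k=1: B_{2}/2! · (f^{(1)}(31) − f^{(1)}(9)) = 1/12 · (-6.71344e-05 − (-0.00274348)) = 0.000223029.
Running total after k=1: 0.0857692.
Correction k=2: B_{4}/4! · (f^{(3)}(31) − f^{(3)}(9)) = −1/720 · (-8.38306e-07 − (-0.000406442)) = -5.63339e-07.
Running total after k=2: 0.0857686.
Correction k=3: B_{6}/6! · (f^{(5)}(31) − f^{(5)}(9)) = 1/30240 · (-2.61698e-08 − (-0.000150534)) = 4.97711e-09.
Running total after k=3: 0.0857686.
Correction k=4: B_{8}/8! · (f^{(7)}(31) − f^{(7)}(9)) = −1/1209600 · (-1.52498e-09 − (-0.000104073)) = -8.60379e-11.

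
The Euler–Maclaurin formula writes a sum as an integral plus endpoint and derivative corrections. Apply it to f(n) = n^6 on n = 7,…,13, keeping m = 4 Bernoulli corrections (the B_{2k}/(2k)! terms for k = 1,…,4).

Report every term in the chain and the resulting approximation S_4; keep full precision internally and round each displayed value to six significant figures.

The integral term ∫_7^13 x^6 dx = 8.84642e+06.
½[f(7) + f(13)] = ½[117649 + 4.82681e+06] = 2.47223e+06.
Integral + boundary = 1.13187e+07.
Correction k=1: B_{2}/2! · (f^{(1)}(13) − f^{(1)}(7)) = 1/12 · (2.22776e+06 − 100842) = 177243.
Running total after k=1: 1.14959e+07.
Correction k=2: B_{4}/4! · (f^{(3)}(13) − f^{(3)}(7)) = −1/720 · (263640 − 41160.0) = -309.000.
Running total after k=2: 1.14956e+07.
Correction k=3: B_{6}/6! · (f^{(5)}(13) − f^{(5)}(7)) = 1/30240 · (9360.00 − 5040.00) = 0.142857.
Running total after k=3: 1.14956e+07.
Correction k=4: B_{8}/8! · (f^{(7)}(13) − f^{(7)}(7)) = −1/1209600 · (0.00000 − 0.00000) = 0.00000.

S_4 ≈ 1.14956e+07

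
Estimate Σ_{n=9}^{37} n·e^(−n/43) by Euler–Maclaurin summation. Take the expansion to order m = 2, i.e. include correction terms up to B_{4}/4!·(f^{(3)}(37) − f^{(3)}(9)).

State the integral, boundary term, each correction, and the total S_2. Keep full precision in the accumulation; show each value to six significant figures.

∫_9^37 x·e^(−x/43) dx evaluates to 358.731.
Endpoint term: (f(9) + f(37))/2 = (7.30035 + 15.6497)/2 = 11.4750.
So far: 370.206.
Correction k=1: B_{2}/2! · (f^{(1)}(37) − f^{(1)}(9)) = 1/12 · (0.0590184 − 0.641374) = -0.0485297.
Partial sum through k=1: 370.157.
Correction k=2: B_{4}/4! · (f^{(3)}(37) − f^{(3)}(9)) = −1/720 · (0.000489426 − 0.00122427) = 1.02062e-06.

S_2 ≈ 370.157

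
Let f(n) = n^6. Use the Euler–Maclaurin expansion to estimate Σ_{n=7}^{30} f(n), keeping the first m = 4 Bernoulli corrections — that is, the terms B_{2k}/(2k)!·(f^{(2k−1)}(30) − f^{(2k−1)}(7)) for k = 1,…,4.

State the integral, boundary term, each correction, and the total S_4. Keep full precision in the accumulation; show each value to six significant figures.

S_4 ≈ 3.50086e+09

The integral term ∫_7^30 x^6 dx = 3.12417e+09.
½[f(7) + f(30)] = ½[117649 + 7.29000e+08] = 3.64559e+08.
Running total after boundary: 3.48873e+09.
Correction k=1: B_{2}/2! · (f^{(1)}(30) − f^{(1)}(7)) = 1/12 · (1.45800e+08 − 100842) = 1.21416e+07.
Partial sum through k=1: 3.50087e+09.
Correction k=2: B_{4}/4! · (f^{(3)}(30) − f^{(3)}(7)) = −1/720 · (3.24000e+06 − 41160.0) = -4442.83.
Partial sum through k=2: 3.50086e+09.
Correction k=3: B_{6}/6! · (f^{(5)}(30) − f^{(5)}(7)) = 1/30240 · (21600.0 − 5040.00) = 0.547619.
Partial sum through k=3: 3.50086e+09.
Correction k=4: B_{8}/8! · (f^{(7)}(30) − f^{(7)}(7)) = −1/1209600 · (0.00000 − 0.00000) = 0.00000.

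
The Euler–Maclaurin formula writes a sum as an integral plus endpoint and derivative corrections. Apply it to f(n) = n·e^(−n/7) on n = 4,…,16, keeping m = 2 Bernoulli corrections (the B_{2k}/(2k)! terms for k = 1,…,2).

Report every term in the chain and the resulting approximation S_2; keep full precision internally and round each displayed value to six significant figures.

The integral term ∫_4^16 x·e^(−x/7) dx = 27.1094.
½[f(4) + f(16)] = ½[2.25887 + 1.62722] = 1.94305.
Integral + boundary = 29.0524.
Order-1 term: 1/12 · (-0.130759 − 0.242022) = -0.0310651.
After k=1: 29.0214.
Order-2 term: −1/720 · (0.00148253 − 0.0279889) = 3.68145e-05.

S_2 ≈ 29.0214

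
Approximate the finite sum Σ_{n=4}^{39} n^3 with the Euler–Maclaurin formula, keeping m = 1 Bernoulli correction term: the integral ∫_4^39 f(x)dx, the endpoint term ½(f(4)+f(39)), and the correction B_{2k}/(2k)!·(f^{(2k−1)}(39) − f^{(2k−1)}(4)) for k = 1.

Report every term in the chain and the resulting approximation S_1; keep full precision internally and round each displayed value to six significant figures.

S_1 ≈ 608364

∫_4^39 x^3 dx evaluates to 578296.
Endpoint term: (f(4) + f(39))/2 = (64.0000 + 59319.0)/2 = 29691.5.
Running total after boundary: 607988.
k=1: B_{2}/(2)! × [f^{(1)}(39) − f^{(1)}(4)] = 1/12 × (4563.00 − 48.0000) = 376.250.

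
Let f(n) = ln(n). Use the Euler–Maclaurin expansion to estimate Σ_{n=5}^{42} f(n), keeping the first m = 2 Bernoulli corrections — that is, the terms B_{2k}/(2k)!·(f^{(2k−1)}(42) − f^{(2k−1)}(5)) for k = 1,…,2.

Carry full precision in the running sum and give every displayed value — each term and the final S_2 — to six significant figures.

S_2 ≈ 114.594

The integral term ∫_5^42 ln(x) dx = 111.935.
Endpoint term: (f(5) + f(42))/2 = (1.60944 + 3.73767)/2 = 2.67355.
Running total after boundary: 114.608.
k=1: B_{2}/(2)! × [f^{(1)}(42) − f^{(1)}(5)] = 1/12 × (0.0238095 − 0.200000) = -0.0146825.
After k=1: 114.594.
k=2: B_{4}/(4)! × [f^{(3)}(42) − f^{(3)}(5)] = −1/720 × (2.69949e-05 − 0.0160000) = 2.21847e-05.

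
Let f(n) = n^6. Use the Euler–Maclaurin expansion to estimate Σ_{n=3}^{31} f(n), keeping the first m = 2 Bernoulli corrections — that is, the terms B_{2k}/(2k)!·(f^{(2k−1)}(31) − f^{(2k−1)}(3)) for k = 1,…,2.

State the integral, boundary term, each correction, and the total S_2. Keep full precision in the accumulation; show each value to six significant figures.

The integral term ∫_3^31 x^6 dx = 3.93037e+09.
½[f(3) + f(31)] = ½[729.000 + 8.87504e+08] = 4.43752e+08.
Integral + boundary = 4.37413e+09.
Order-1 term: 1/12 · (1.71775e+08 − 1458.00) = 1.43145e+07.
Running total after k=1: 4.38844e+09.
Order-2 term: −1/720 · (3.57492e+06 − 3240.00) = -4960.67.

S_2 ≈ 4.38843e+09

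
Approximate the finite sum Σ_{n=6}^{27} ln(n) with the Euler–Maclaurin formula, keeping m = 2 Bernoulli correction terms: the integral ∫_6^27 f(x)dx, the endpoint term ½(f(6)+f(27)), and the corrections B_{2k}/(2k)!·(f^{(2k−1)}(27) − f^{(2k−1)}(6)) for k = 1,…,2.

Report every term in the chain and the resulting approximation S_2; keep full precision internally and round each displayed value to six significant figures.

∫_6^27 ln(x) dx evaluates to 57.2370.
Endpoint term: (f(6) + f(27))/2 = (1.79176 + 3.29584)/2 = 2.54380.
Running total after boundary: 59.7808.
Order-1 term: 1/12 · (0.0370370 − 0.166667) = -0.0108025.
Partial sum through k=1: 59.7700.
Order-2 term: −1/720 · (0.000101611 − 0.00925926) = 1.27190e-05.

S_2 ≈ 59.7700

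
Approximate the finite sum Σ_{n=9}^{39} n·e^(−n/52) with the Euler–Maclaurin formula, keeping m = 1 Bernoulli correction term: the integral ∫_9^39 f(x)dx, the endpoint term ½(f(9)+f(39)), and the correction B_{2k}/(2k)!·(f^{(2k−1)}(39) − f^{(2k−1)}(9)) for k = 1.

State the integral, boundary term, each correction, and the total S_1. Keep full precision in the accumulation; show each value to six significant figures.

S_1 ≈ 445.593

Integral: ∫_9^39 x·e^(−x/52) dx = 432.645.
½[f(9) + f(39)] = ½[7.56966 + 18.4223] = 12.9960.
Integral + boundary = 445.641.
k=1: B_{2}/(2)! × [f^{(1)}(39) − f^{(1)}(9)] = 1/12 × (0.118092 − 0.695503) = -0.0481176.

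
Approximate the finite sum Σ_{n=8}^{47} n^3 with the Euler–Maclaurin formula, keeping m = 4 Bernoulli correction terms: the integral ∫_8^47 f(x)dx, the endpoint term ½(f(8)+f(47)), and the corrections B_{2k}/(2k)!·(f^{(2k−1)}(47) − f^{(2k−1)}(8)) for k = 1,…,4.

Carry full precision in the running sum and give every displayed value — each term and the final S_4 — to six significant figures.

Integral: ∫_8^47 x^3 dx = 1.21890e+06.
Boundary: ½(f(8) + f(47)) = ½(512.000 + 103823) = 52167.5.
So far: 1.27106e+06.
k=1: B_{2}/(2)! × [f^{(1)}(47) − f^{(1)}(8)] = 1/12 × (6627.00 − 192.000) = 536.250.
Partial sum through k=1: 1.27160e+06.
k=2: B_{4}/(4)! × [f^{(3)}(47) − f^{(3)}(8)] = −1/720 × (6.00000 − 6.00000) = 0.00000.
Partial sum through k=2: 1.27160e+06.
k=3: B_{6}/(6)! × [f^{(5)}(47) − f^{(5)}(8)] = 1/30240 × (0.00000 − 0.00000) = 0.00000.
Partial sum through k=3: 1.27160e+06.
k=4: B_{8}/(8)! × [f^{(7)}(47) − f^{(7)}(8)] = −1/1209600 × (0.00000 − 0.00000) = 0.00000.

S_4 ≈ 1.27160e+06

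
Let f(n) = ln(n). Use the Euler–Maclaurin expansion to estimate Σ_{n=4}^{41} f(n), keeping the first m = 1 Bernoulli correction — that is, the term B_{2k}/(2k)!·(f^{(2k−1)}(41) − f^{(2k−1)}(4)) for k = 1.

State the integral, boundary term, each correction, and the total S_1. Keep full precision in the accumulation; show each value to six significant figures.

∫_4^41 ln(x) dx evaluates to 109.711.
Boundary: ½(f(4) + f(41)) = ½(1.38629 + 3.71357) = 2.54993.
Integral + boundary = 112.261.
k=1: B_{2}/(2)! × [f^{(1)}(41) − f^{(1)}(4)] = 1/12 × (0.0243902 − 0.250000) = -0.0188008.

S_1 ≈ 112.242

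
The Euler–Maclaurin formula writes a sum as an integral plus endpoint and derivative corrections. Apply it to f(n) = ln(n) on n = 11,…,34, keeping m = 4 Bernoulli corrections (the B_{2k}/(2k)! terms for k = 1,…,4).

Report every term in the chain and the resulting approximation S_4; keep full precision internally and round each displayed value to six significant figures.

∫_11^34 ln(x) dx evaluates to 70.5194.
½[f(11) + f(34)] = ½[2.39790 + 3.52636] = 2.96213.
Integral + boundary = 73.4815.
k=1: B_{2}/(2)! × [f^{(1)}(34) − f^{(1)}(11)] = 1/12 × (0.0294118 − 0.0909091) = -0.00512478.
Partial sum through k=1: 73.4764.
k=2: B_{4}/(4)! × [f^{(3)}(34) − f^{(3)}(11)] = −1/720 × (5.08854e-05 − 0.00150263) = 2.01631e-06.
Partial sum through k=2: 73.4764.
k=3: B_{6}/(6)! × [f^{(5)}(34) − f^{(5)}(11)] = 1/30240 × (5.28222e-07 − 0.000149021) = -4.91048e-09.
Partial sum through k=3: 73.4764.
k=4: B_{8}/(8)! × [f^{(7)}(34) − f^{(7)}(11)] = −1/1209600 × (1.37082e-08 − 3.69474e-05) = 3.05338e-11.

S_4 ≈ 73.4764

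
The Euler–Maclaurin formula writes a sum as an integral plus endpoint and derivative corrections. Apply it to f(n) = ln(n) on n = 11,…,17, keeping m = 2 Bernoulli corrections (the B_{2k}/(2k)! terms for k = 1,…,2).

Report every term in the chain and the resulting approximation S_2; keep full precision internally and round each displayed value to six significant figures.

S_2 ≈ 18.4007

The integral term ∫_11^17 ln(x) dx = 15.7878.
Endpoint term: (f(11) + f(17))/2 = (2.39790 + 2.83321)/2 = 2.61555.
Running total after boundary: 18.4033.
Correction k=1: B_{2}/2! · (f^{(1)}(17) − f^{(1)}(11)) = 1/12 · (0.0588235 − 0.0909091) = -0.00267380.
Running total after k=1: 18.4007.
Correction k=2: B_{4}/4! · (f^{(3)}(17) − f^{(3)}(11)) = −1/720 · (0.000407083 − 0.00150263) = 1.52159e-06.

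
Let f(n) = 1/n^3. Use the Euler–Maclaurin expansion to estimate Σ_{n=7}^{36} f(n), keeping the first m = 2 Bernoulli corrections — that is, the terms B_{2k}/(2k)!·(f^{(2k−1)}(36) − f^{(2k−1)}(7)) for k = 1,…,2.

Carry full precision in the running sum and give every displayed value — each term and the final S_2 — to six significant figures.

∫_7^36 1/x^3 dx evaluates to 0.00981828.
Endpoint term: (f(7) + f(36))/2 = (0.00291545 + 2.14335e-05)/2 = 0.00146844.
Running total after boundary: 0.0112867.
Order-1 term: 1/12 · (-1.78612e-06 − (-0.00124948)) = 0.000103974.
Partial sum through k=1: 0.0113907.
Order-2 term: −1/720 · (-2.75636e-08 − (-0.000509992)) = -7.08283e-07.

S_2 ≈ 0.0113900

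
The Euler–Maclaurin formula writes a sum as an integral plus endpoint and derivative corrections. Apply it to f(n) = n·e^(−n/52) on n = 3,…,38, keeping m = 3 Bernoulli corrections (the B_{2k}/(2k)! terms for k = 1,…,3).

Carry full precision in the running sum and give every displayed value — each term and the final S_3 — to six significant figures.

∫_3^38 x·e^(−x/52) dx evaluates to 446.070.
Endpoint term: (f(3) + f(38))/2 = (2.83182 + 18.2985)/2 = 10.5651.
Running total after boundary: 456.635.
Correction k=1: B_{2}/2! · (f^{(1)}(38) − f^{(1)}(3)) = 1/12 · (0.129645 − 0.889482) = -0.0633198.
After k=1: 456.571.
Correction k=2: B_{4}/4! · (f^{(3)}(38) − f^{(3)}(3)) = −1/720 · (0.000404113 − 0.00102713) = 8.65303e-07.
After k=2: 456.571.
Correction k=3: B_{6}/6! · (f^{(5)}(38) − f^{(5)}(3)) = 1/30240 · (2.81169e-07 − 6.38059e-07) = -1.18019e-11.

S_3 ≈ 456.571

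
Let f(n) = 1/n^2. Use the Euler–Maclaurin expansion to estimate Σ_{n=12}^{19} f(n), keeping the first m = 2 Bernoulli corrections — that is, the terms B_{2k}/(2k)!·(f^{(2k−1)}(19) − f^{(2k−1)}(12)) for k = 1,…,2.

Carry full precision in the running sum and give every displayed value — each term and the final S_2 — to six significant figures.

S_2 ≈ 0.0356310

Integral: ∫_12^19 1/x^2 dx = 0.0307018.
Endpoint term: (f(12) + f(19))/2 = (0.00694444 + 0.00277008)/2 = 0.00485726.
Integral + boundary = 0.0355590.
k=1: B_{2}/(2)! × [f^{(1)}(19) − f^{(1)}(12)] = 1/12 × (-0.000291588 − (-0.00115741)) = 7.21516e-05.
Partial sum through k=1: 0.0356312.
k=2: B_{4}/(4)! × [f^{(3)}(19) − f^{(3)}(12)] = −1/720 × (-9.69267e-06 − (-9.64506e-05)) = -1.20497e-07.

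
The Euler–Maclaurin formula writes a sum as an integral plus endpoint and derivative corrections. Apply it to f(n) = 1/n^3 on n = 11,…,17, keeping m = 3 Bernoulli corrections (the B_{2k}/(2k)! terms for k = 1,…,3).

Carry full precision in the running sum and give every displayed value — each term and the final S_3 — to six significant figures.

∫_11^17 1/x^3 dx evaluates to 0.00240213.
½[f(11) + f(17)] = ½[0.000751315 + 0.000203542] = 0.000477428.
Integral + boundary = 0.00287956.
Order-1 term: 1/12 · (-3.59191e-05 − (-0.000204904)) = 1.40821e-05.
After k=1: 0.00289364.
Order-2 term: −1/720 · (-2.48575e-06 − (-3.38684e-05)) = -4.35871e-08.
After k=2: 0.00289359.
Order-3 term: 1/30240 · (-3.61251e-07 − (-1.17560e-05)) = 3.76810e-10.

S_3 ≈ 0.00289359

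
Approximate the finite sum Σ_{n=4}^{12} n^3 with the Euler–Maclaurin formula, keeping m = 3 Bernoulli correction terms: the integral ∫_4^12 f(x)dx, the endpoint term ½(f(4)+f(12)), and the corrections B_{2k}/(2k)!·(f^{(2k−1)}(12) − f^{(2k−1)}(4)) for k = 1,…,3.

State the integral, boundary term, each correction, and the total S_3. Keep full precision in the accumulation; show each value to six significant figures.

S_3 ≈ 6048.00

∫_4^12 x^3 dx evaluates to 5120.00.
½[f(4) + f(12)] = ½[64.0000 + 1728.00] = 896.000.
Integral + boundary = 6016.00.
Order-1 term: 1/12 · (432.000 − 48.0000) = 32.0000.
After k=1: 6048.00.
Order-2 term: −1/720 · (6.00000 − 6.00000) = 0.00000.
After k=2: 6048.00.
Order-3 term: 1/30240 · (0.00000 − 0.00000) = 0.00000.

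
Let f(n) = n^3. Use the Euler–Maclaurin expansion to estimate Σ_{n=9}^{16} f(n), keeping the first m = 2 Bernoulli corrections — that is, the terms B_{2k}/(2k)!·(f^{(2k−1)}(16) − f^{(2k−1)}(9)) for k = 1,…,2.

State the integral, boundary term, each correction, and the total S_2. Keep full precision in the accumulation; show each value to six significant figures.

S_2 ≈ 17200.0

Integral: ∫_9^16 x^3 dx = 14743.8.
Boundary: ½(f(9) + f(16)) = ½(729.000 + 4096.00) = 2412.50.
Integral + boundary = 17156.2.
Correction k=1: B_{2}/2! · (f^{(1)}(16) − f^{(1)}(9)) = 1/12 · (768.000 − 243.000) = 43.7500.
After k=1: 17200.0.
Correction k=2: B_{4}/4! · (f^{(3)}(16) − f^{(3)}(9)) = −1/720 · (6.00000 − 6.00000) = 0.00000.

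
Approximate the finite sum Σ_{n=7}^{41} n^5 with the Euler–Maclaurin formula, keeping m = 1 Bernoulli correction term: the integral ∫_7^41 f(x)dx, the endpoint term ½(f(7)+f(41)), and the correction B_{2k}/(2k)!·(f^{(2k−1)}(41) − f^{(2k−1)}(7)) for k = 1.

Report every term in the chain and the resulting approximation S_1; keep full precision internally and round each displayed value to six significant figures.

∫_7^41 x^5 dx evaluates to 7.91664e+08.
Boundary: ½(f(7) + f(41)) = ½(16807.0 + 1.15856e+08) = 5.79365e+07.
Running total after boundary: 8.49601e+08.
k=1: B_{2}/(2)! × [f^{(1)}(41) − f^{(1)}(7)] = 1/12 × (1.41288e+07 − 12005.0) = 1.17640e+06.

S_1 ≈ 8.50777e+08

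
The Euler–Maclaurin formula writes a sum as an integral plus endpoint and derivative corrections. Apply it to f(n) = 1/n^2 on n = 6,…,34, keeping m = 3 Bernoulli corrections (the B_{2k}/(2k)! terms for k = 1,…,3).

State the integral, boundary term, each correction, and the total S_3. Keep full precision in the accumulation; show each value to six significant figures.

∫_6^34 1/x^2 dx evaluates to 0.137255.
Endpoint term: (f(6) + f(34))/2 = (0.0277778 + 0.000865052)/2 = 0.0143214.
Integral + boundary = 0.151576.
Correction k=1: B_{2}/2! · (f^{(1)}(34) − f^{(1)}(6)) = 1/12 · (-5.08854e-05 − (-0.00925926)) = 0.000767364.
Partial sum through k=1: 0.152344.
Correction k=2: B_{4}/4! · (f^{(3)}(34) − f^{(3)}(6)) = −1/720 · (-5.28222e-07 − (-0.00308642)) = -4.28596e-06.
Partial sum through k=2: 0.152339.
Correction k=3: B_{6}/6! · (f^{(5)}(34) − f^{(5)}(6)) = 1/30240 · (-1.37082e-08 − (-0.00257202)) = 8.50530e-08.

S_3 ≈ 0.152339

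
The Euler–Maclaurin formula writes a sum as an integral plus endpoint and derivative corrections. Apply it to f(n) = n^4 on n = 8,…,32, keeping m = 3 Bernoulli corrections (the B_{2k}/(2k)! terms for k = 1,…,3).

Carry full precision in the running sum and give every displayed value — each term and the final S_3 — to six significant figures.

Integral: ∫_8^32 x^4 dx = 6.70433e+06.
½[f(8) + f(32)] = ½[4096.00 + 1.04858e+06] = 526336.
Integral + boundary = 7.23067e+06.
Correction k=1: B_{2}/2! · (f^{(1)}(32) − f^{(1)}(8)) = 1/12 · (131072 − 2048.00) = 10752.0.
Running total after k=1: 7.24142e+06.
Correction k=2: B_{4}/4! · (f^{(3)}(32) − f^{(3)}(8)) = −1/720 · (768.000 − 192.000) = -0.800000.
Running total after k=2: 7.24142e+06.
Correction k=3: B_{6}/6! · (f^{(5)}(32) − f^{(5)}(8)) = 1/30240 · (0.00000 − 0.00000) = 0.00000.

S_3 ≈ 7.24142e+06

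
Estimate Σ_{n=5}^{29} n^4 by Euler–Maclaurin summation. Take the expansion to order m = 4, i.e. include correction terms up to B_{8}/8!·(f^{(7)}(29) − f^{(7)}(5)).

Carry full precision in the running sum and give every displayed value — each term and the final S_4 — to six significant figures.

∫_5^29 x^4 dx evaluates to 4.10160e+06.
Endpoint term: (f(5) + f(29))/2 = (625.000 + 707281)/2 = 353953.
Integral + boundary = 4.45556e+06.
Order-1 term: 1/12 · (97556.0 − 500.000) = 8088.00.
Running total after k=1: 4.46365e+06.
Order-2 term: −1/720 · (696.000 − 120.000) = -0.800000.
Running total after k=2: 4.46364e+06.
Order-3 term: 1/30240 · (0.00000 − 0.00000) = 0.00000.
Running total after k=3: 4.46364e+06.
Order-4 term: −1/1209600 · (0.00000 − 0.00000) = 0.00000.

S_4 ≈ 4.46364e+06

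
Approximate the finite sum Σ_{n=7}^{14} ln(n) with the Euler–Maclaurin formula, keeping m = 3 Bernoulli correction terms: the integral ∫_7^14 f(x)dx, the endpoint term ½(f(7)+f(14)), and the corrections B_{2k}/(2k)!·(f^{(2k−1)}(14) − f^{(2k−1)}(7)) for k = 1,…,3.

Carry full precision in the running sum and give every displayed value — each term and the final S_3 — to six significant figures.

S_3 ≈ 18.6120

∫_7^14 ln(x) dx evaluates to 16.3254.
Boundary: ½(f(7) + f(14)) = ½(1.94591 + 2.63906) = 2.29248.
Integral + boundary = 18.6179.
Order-1 term: 1/12 · (0.0714286 − 0.142857) = -0.00595238.
After k=1: 18.6120.
Order-2 term: −1/720 · (0.000728863 − 0.00583090) = 7.08617e-06.
After k=2: 18.6120.
Order-3 term: 1/30240 · (4.46243e-05 − 0.00142798) = -4.57458e-08.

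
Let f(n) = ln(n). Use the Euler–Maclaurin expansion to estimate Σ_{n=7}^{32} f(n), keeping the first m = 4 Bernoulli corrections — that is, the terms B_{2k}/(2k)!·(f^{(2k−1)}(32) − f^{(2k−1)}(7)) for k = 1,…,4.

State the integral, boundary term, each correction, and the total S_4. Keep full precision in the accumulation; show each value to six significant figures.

S_4 ≈ 74.9787

Integral: ∫_7^32 ln(x) dx = 72.2822.
½[f(7) + f(32)] = ½[1.94591 + 3.46574] = 2.70582.
Running total after boundary: 74.9880.
Correction k=1: B_{2}/2! · (f^{(1)}(32) − f^{(1)}(7)) = 1/12 · (0.0312500 − 0.142857) = -0.00930060.
Running total after k=1: 74.9787.
Correction k=2: B_{4}/4! · (f^{(3)}(32) − f^{(3)}(7)) = −1/720 · (6.10352e-05 − 0.00583090) = 8.01371e-06.
Running total after k=2: 74.9787.
Correction k=3: B_{6}/6! · (f^{(5)}(32) − f^{(5)}(7)) = 1/30240 · (7.15256e-07 − 0.00142798) = -4.71978e-08.
Running total after k=3: 74.9787.
Correction k=4: B_{8}/8! · (f^{(7)}(32) − f^{(7)}(7)) = −1/1209600 · (2.09548e-08 − 0.000874271) = 7.22760e-10.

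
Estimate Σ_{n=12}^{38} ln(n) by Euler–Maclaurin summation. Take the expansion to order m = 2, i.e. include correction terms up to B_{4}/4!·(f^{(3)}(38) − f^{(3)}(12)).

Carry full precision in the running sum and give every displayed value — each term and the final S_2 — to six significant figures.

The integral term ∫_12^38 ln(x) dx = 82.4094.
½[f(12) + f(38)] = ½[2.48491 + 3.63759] = 3.06125.
Running total after boundary: 85.4706.
Correction k=1: B_{2}/2! · (f^{(1)}(38) − f^{(1)}(12)) = 1/12 · (0.0263158 − 0.0833333) = -0.00475146.
Running total after k=1: 85.4659.
Correction k=2: B_{4}/4! · (f^{(3)}(38) − f^{(3)}(12)) = −1/720 · (3.64485e-05 − 0.00115741) = 1.55689e-06.

S_2 ≈ 85.4659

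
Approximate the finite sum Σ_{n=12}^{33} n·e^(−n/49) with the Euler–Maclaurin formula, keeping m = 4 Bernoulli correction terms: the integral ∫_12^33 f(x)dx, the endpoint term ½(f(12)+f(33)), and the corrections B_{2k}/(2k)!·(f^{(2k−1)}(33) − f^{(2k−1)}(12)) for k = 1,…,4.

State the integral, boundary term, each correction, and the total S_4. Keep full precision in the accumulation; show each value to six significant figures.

The integral term ∫_12^33 x·e^(−x/49) dx = 290.818.
Boundary: ½(f(12) + f(33)) = ½(9.39341 + 16.8279) = 13.1107.
Running total after boundary: 303.929.
k=1: B_{2}/(2)! × [f^{(1)}(33) − f^{(1)}(12)] = 1/12 × (0.166510 − 0.591082) = -0.0353810.
Partial sum through k=1: 303.894.
k=2: B_{4}/(4)! × [f^{(3)}(33) − f^{(3)}(12)] = −1/720 × (0.000494120 − 0.000898230) = 5.61264e-07.
Partial sum through k=2: 303.894.
k=3: B_{6}/(6)! × [f^{(5)}(33) − f^{(5)}(12)] = 1/30240 × (3.82711e-07 − 6.45681e-07) = -8.69607e-12.
Partial sum through k=3: 303.894.
k=4: B_{8}/(8)! × [f^{(7)}(33) − f^{(7)}(12)] = −1/1209600 × (2.33080e-10 − 3.82030e-10) = 1.23140e-16.

S_4 ≈ 303.894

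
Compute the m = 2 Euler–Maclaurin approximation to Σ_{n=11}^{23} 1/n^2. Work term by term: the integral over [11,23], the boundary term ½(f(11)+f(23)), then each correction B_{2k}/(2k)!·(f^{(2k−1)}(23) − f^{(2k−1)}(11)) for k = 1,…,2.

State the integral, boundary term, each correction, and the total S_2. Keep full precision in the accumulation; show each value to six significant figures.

S_2 ≈ 0.0526196

∫_11^23 1/x^2 dx evaluates to 0.0474308.
Boundary: ½(f(11) + f(23)) = ½(0.00826446 + 0.00189036) = 0.00507741.
Integral + boundary = 0.0525082.
k=1: B_{2}/(2)! × [f^{(1)}(23) − f^{(1)}(11)] = 1/12 × (-0.000164379 − (-0.00150263)) = 0.000111521.
Running total after k=1: 0.0526198.
k=2: B_{4}/(4)! × [f^{(3)}(23) − f^{(3)}(11)] = −1/720 × (-3.72883e-06 − (-0.000149021)) = -2.01795e-07.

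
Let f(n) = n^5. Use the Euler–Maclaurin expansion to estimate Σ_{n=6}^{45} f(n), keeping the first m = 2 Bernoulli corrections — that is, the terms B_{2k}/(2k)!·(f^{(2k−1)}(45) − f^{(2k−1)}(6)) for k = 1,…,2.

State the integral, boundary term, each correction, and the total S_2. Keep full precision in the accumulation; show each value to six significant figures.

∫_6^45 x^5 dx evaluates to 1.38395e+09.
Endpoint term: (f(6) + f(45))/2 = (7776.00 + 1.84528e+08)/2 = 9.22680e+07.
Integral + boundary = 1.47622e+09.
k=1: B_{2}/(2)! × [f^{(1)}(45) − f^{(1)}(6)] = 1/12 × (2.05031e+07 − 6480.00) = 1.70805e+06.
Partial sum through k=1: 1.47793e+09.
k=2: B_{4}/(4)! × [f^{(3)}(45) − f^{(3)}(6)] = −1/720 × (121500 − 2160.00) = -165.750.

S_2 ≈ 1.47793e+09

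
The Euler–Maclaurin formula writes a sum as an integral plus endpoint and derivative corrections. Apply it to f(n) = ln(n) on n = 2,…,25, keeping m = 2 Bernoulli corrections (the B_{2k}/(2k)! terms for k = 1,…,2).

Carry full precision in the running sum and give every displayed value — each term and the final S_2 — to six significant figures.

∫_2^25 ln(x) dx evaluates to 56.0856.
Boundary: ½(f(2) + f(25)) = ½(0.693147 + 3.21888) = 1.95601.
Running total after boundary: 58.0416.
Order-1 term: 1/12 · (0.0400000 − 0.500000) = -0.0383333.
After k=1: 58.0033.
Order-2 term: −1/720 · (0.000128000 − 0.250000) = 0.000347044.

S_2 ≈ 58.0036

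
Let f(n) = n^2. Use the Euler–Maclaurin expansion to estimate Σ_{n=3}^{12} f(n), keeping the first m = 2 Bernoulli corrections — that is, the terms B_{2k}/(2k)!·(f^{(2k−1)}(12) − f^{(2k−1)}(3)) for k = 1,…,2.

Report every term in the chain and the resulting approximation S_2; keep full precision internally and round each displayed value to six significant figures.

S_2 ≈ 645.000

∫_3^12 x^2 dx evaluates to 567.000.
Endpoint term: (f(3) + f(12))/2 = (9.00000 + 144.000)/2 = 76.5000.
So far: 643.500.
Correction k=1: B_{2}/2! · (f^{(1)}(12) − f^{(1)}(3)) = 1/12 · (24.0000 − 6.00000) = 1.50000.
Running total after k=1: 645.000.
Correction k=2: B_{4}/4! · (f^{(3)}(12) − f^{(3)}(3)) = −1/720 · (0.00000 − 0.00000) = 0.00000.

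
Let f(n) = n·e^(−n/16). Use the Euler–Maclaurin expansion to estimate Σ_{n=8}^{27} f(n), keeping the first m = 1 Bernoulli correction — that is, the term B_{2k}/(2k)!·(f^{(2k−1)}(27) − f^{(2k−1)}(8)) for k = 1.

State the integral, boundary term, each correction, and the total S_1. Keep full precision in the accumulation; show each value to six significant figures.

S_1 ≈ 110.528

The integral term ∫_8^27 x·e^(−x/16) dx = 105.641.
½[f(8) + f(27)] = ½[4.85225 + 4.99450] = 4.92337.
So far: 110.564.
Correction k=1: B_{2}/2! · (f^{(1)}(27) − f^{(1)}(8)) = 1/12 · (-0.127175 − 0.303265) = -0.0358700.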